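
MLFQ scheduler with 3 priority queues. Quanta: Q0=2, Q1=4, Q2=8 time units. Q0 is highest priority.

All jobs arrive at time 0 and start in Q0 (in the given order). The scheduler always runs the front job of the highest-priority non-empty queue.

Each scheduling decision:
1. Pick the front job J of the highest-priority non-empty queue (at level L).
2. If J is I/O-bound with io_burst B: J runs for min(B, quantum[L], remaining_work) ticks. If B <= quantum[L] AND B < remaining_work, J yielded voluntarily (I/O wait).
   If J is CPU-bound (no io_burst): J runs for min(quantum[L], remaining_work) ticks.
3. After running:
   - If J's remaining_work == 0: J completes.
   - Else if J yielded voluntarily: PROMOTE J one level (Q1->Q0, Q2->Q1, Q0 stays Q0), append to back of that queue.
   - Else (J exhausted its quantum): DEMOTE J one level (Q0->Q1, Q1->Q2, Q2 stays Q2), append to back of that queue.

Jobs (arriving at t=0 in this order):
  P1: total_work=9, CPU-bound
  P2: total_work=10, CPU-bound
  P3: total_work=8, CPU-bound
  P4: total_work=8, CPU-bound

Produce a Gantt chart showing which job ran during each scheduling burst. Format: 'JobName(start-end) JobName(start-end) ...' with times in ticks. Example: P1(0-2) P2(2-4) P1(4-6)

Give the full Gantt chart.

Answer: P1(0-2) P2(2-4) P3(4-6) P4(6-8) P1(8-12) P2(12-16) P3(16-20) P4(20-24) P1(24-27) P2(27-31) P3(31-33) P4(33-35)

Derivation:
t=0-2: P1@Q0 runs 2, rem=7, quantum used, demote→Q1. Q0=[P2,P3,P4] Q1=[P1] Q2=[]
t=2-4: P2@Q0 runs 2, rem=8, quantum used, demote→Q1. Q0=[P3,P4] Q1=[P1,P2] Q2=[]
t=4-6: P3@Q0 runs 2, rem=6, quantum used, demote→Q1. Q0=[P4] Q1=[P1,P2,P3] Q2=[]
t=6-8: P4@Q0 runs 2, rem=6, quantum used, demote→Q1. Q0=[] Q1=[P1,P2,P3,P4] Q2=[]
t=8-12: P1@Q1 runs 4, rem=3, quantum used, demote→Q2. Q0=[] Q1=[P2,P3,P4] Q2=[P1]
t=12-16: P2@Q1 runs 4, rem=4, quantum used, demote→Q2. Q0=[] Q1=[P3,P4] Q2=[P1,P2]
t=16-20: P3@Q1 runs 4, rem=2, quantum used, demote→Q2. Q0=[] Q1=[P4] Q2=[P1,P2,P3]
t=20-24: P4@Q1 runs 4, rem=2, quantum used, demote→Q2. Q0=[] Q1=[] Q2=[P1,P2,P3,P4]
t=24-27: P1@Q2 runs 3, rem=0, completes. Q0=[] Q1=[] Q2=[P2,P3,P4]
t=27-31: P2@Q2 runs 4, rem=0, completes. Q0=[] Q1=[] Q2=[P3,P4]
t=31-33: P3@Q2 runs 2, rem=0, completes. Q0=[] Q1=[] Q2=[P4]
t=33-35: P4@Q2 runs 2, rem=0, completes. Q0=[] Q1=[] Q2=[]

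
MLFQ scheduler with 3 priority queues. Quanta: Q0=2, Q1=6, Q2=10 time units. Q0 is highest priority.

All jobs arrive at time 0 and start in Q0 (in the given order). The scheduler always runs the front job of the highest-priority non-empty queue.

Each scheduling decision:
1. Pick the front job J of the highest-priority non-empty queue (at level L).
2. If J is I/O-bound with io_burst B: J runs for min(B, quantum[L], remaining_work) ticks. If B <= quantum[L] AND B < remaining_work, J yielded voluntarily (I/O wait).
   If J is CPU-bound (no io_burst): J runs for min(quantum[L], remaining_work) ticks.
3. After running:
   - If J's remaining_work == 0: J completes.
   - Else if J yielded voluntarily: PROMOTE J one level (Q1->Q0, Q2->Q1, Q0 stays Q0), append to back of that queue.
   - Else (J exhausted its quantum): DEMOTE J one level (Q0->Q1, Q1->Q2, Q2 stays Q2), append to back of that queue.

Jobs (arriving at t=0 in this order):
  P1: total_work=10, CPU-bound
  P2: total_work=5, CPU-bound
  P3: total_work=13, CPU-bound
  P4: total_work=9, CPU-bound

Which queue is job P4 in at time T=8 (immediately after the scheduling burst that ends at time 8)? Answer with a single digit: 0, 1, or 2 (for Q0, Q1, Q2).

Answer: 1

Derivation:
t=0-2: P1@Q0 runs 2, rem=8, quantum used, demote→Q1. Q0=[P2,P3,P4] Q1=[P1] Q2=[]
t=2-4: P2@Q0 runs 2, rem=3, quantum used, demote→Q1. Q0=[P3,P4] Q1=[P1,P2] Q2=[]
t=4-6: P3@Q0 runs 2, rem=11, quantum used, demote→Q1. Q0=[P4] Q1=[P1,P2,P3] Q2=[]
t=6-8: P4@Q0 runs 2, rem=7, quantum used, demote→Q1. Q0=[] Q1=[P1,P2,P3,P4] Q2=[]
t=8-14: P1@Q1 runs 6, rem=2, quantum used, demote→Q2. Q0=[] Q1=[P2,P3,P4] Q2=[P1]
t=14-17: P2@Q1 runs 3, rem=0, completes. Q0=[] Q1=[P3,P4] Q2=[P1]
t=17-23: P3@Q1 runs 6, rem=5, quantum used, demote→Q2. Q0=[] Q1=[P4] Q2=[P1,P3]
t=23-29: P4@Q1 runs 6, rem=1, quantum used, demote→Q2. Q0=[] Q1=[] Q2=[P1,P3,P4]
t=29-31: P1@Q2 runs 2, rem=0, completes. Q0=[] Q1=[] Q2=[P3,P4]
t=31-36: P3@Q2 runs 5, rem=0, completes. Q0=[] Q1=[] Q2=[P4]
t=36-37: P4@Q2 runs 1, rem=0, completes. Q0=[] Q1=[] Q2=[]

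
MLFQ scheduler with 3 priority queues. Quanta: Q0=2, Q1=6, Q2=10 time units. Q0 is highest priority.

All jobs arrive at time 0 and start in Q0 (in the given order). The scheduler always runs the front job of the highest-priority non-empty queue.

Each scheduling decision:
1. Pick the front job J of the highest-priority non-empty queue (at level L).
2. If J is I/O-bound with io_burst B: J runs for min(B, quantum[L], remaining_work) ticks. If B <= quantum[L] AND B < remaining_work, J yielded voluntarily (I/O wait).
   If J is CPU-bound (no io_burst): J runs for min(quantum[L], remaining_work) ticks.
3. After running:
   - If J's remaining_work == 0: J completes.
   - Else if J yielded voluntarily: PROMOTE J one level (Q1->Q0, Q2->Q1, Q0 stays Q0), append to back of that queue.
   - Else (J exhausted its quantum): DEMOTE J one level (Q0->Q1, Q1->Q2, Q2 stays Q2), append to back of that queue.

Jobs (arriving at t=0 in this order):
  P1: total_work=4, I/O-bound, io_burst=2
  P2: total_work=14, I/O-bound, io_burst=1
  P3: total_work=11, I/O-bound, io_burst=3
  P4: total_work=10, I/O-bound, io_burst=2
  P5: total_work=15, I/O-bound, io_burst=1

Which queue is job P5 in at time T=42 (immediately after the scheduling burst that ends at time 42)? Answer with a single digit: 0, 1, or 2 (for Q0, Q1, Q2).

t=0-2: P1@Q0 runs 2, rem=2, I/O yield, promote→Q0. Q0=[P2,P3,P4,P5,P1] Q1=[] Q2=[]
t=2-3: P2@Q0 runs 1, rem=13, I/O yield, promote→Q0. Q0=[P3,P4,P5,P1,P2] Q1=[] Q2=[]
t=3-5: P3@Q0 runs 2, rem=9, quantum used, demote→Q1. Q0=[P4,P5,P1,P2] Q1=[P3] Q2=[]
t=5-7: P4@Q0 runs 2, rem=8, I/O yield, promote→Q0. Q0=[P5,P1,P2,P4] Q1=[P3] Q2=[]
t=7-8: P5@Q0 runs 1, rem=14, I/O yield, promote→Q0. Q0=[P1,P2,P4,P5] Q1=[P3] Q2=[]
t=8-10: P1@Q0 runs 2, rem=0, completes. Q0=[P2,P4,P5] Q1=[P3] Q2=[]
t=10-11: P2@Q0 runs 1, rem=12, I/O yield, promote→Q0. Q0=[P4,P5,P2] Q1=[P3] Q2=[]
t=11-13: P4@Q0 runs 2, rem=6, I/O yield, promote→Q0. Q0=[P5,P2,P4] Q1=[P3] Q2=[]
t=13-14: P5@Q0 runs 1, rem=13, I/O yield, promote→Q0. Q0=[P2,P4,P5] Q1=[P3] Q2=[]
t=14-15: P2@Q0 runs 1, rem=11, I/O yield, promote→Q0. Q0=[P4,P5,P2] Q1=[P3] Q2=[]
t=15-17: P4@Q0 runs 2, rem=4, I/O yield, promote→Q0. Q0=[P5,P2,P4] Q1=[P3] Q2=[]
t=17-18: P5@Q0 runs 1, rem=12, I/O yield, promote→Q0. Q0=[P2,P4,P5] Q1=[P3] Q2=[]
t=18-19: P2@Q0 runs 1, rem=10, I/O yield, promote→Q0. Q0=[P4,P5,P2] Q1=[P3] Q2=[]
t=19-21: P4@Q0 runs 2, rem=2, I/O yield, promote→Q0. Q0=[P5,P2,P4] Q1=[P3] Q2=[]
t=21-22: P5@Q0 runs 1, rem=11, I/O yield, promote→Q0. Q0=[P2,P4,P5] Q1=[P3] Q2=[]
t=22-23: P2@Q0 runs 1, rem=9, I/O yield, promote→Q0. Q0=[P4,P5,P2] Q1=[P3] Q2=[]
t=23-25: P4@Q0 runs 2, rem=0, completes. Q0=[P5,P2] Q1=[P3] Q2=[]
t=25-26: P5@Q0 runs 1, rem=10, I/O yield, promote→Q0. Q0=[P2,P5] Q1=[P3] Q2=[]
t=26-27: P2@Q0 runs 1, rem=8, I/O yield, promote→Q0. Q0=[P5,P2] Q1=[P3] Q2=[]
t=27-28: P5@Q0 runs 1, rem=9, I/O yield, promote→Q0. Q0=[P2,P5] Q1=[P3] Q2=[]
t=28-29: P2@Q0 runs 1, rem=7, I/O yield, promote→Q0. Q0=[P5,P2] Q1=[P3] Q2=[]
t=29-30: P5@Q0 runs 1, rem=8, I/O yield, promote→Q0. Q0=[P2,P5] Q1=[P3] Q2=[]
t=30-31: P2@Q0 runs 1, rem=6, I/O yield, promote→Q0. Q0=[P5,P2] Q1=[P3] Q2=[]
t=31-32: P5@Q0 runs 1, rem=7, I/O yield, promote→Q0. Q0=[P2,P5] Q1=[P3] Q2=[]
t=32-33: P2@Q0 runs 1, rem=5, I/O yield, promote→Q0. Q0=[P5,P2] Q1=[P3] Q2=[]
t=33-34: P5@Q0 runs 1, rem=6, I/O yield, promote→Q0. Q0=[P2,P5] Q1=[P3] Q2=[]
t=34-35: P2@Q0 runs 1, rem=4, I/O yield, promote→Q0. Q0=[P5,P2] Q1=[P3] Q2=[]
t=35-36: P5@Q0 runs 1, rem=5, I/O yield, promote→Q0. Q0=[P2,P5] Q1=[P3] Q2=[]
t=36-37: P2@Q0 runs 1, rem=3, I/O yield, promote→Q0. Q0=[P5,P2] Q1=[P3] Q2=[]
t=37-38: P5@Q0 runs 1, rem=4, I/O yield, promote→Q0. Q0=[P2,P5] Q1=[P3] Q2=[]
t=38-39: P2@Q0 runs 1, rem=2, I/O yield, promote→Q0. Q0=[P5,P2] Q1=[P3] Q2=[]
t=39-40: P5@Q0 runs 1, rem=3, I/O yield, promote→Q0. Q0=[P2,P5] Q1=[P3] Q2=[]
t=40-41: P2@Q0 runs 1, rem=1, I/O yield, promote→Q0. Q0=[P5,P2] Q1=[P3] Q2=[]
t=41-42: P5@Q0 runs 1, rem=2, I/O yield, promote→Q0. Q0=[P2,P5] Q1=[P3] Q2=[]
t=42-43: P2@Q0 runs 1, rem=0, completes. Q0=[P5] Q1=[P3] Q2=[]
t=43-44: P5@Q0 runs 1, rem=1, I/O yield, promote→Q0. Q0=[P5] Q1=[P3] Q2=[]
t=44-45: P5@Q0 runs 1, rem=0, completes. Q0=[] Q1=[P3] Q2=[]
t=45-48: P3@Q1 runs 3, rem=6, I/O yield, promote→Q0. Q0=[P3] Q1=[] Q2=[]
t=48-50: P3@Q0 runs 2, rem=4, quantum used, demote→Q1. Q0=[] Q1=[P3] Q2=[]
t=50-53: P3@Q1 runs 3, rem=1, I/O yield, promote→Q0. Q0=[P3] Q1=[] Q2=[]
t=53-54: P3@Q0 runs 1, rem=0, completes. Q0=[] Q1=[] Q2=[]

Answer: 0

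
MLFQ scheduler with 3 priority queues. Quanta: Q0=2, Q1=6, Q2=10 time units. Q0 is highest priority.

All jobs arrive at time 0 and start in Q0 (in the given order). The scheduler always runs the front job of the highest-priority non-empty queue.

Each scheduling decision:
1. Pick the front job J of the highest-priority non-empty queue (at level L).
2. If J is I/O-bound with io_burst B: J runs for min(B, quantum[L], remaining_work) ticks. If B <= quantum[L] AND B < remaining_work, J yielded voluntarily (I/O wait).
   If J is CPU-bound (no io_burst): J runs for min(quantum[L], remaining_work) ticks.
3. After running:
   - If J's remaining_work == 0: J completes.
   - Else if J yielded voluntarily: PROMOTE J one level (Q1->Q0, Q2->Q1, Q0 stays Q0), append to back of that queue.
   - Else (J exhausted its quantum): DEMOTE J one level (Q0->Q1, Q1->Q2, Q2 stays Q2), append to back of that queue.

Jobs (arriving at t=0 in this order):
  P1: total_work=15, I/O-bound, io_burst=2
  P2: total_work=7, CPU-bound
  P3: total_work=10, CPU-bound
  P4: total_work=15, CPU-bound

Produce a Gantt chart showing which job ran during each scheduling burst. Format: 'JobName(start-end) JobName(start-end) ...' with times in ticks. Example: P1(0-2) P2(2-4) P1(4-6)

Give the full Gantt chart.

t=0-2: P1@Q0 runs 2, rem=13, I/O yield, promote→Q0. Q0=[P2,P3,P4,P1] Q1=[] Q2=[]
t=2-4: P2@Q0 runs 2, rem=5, quantum used, demote→Q1. Q0=[P3,P4,P1] Q1=[P2] Q2=[]
t=4-6: P3@Q0 runs 2, rem=8, quantum used, demote→Q1. Q0=[P4,P1] Q1=[P2,P3] Q2=[]
t=6-8: P4@Q0 runs 2, rem=13, quantum used, demote→Q1. Q0=[P1] Q1=[P2,P3,P4] Q2=[]
t=8-10: P1@Q0 runs 2, rem=11, I/O yield, promote→Q0. Q0=[P1] Q1=[P2,P3,P4] Q2=[]
t=10-12: P1@Q0 runs 2, rem=9, I/O yield, promote→Q0. Q0=[P1] Q1=[P2,P3,P4] Q2=[]
t=12-14: P1@Q0 runs 2, rem=7, I/O yield, promote→Q0. Q0=[P1] Q1=[P2,P3,P4] Q2=[]
t=14-16: P1@Q0 runs 2, rem=5, I/O yield, promote→Q0. Q0=[P1] Q1=[P2,P3,P4] Q2=[]
t=16-18: P1@Q0 runs 2, rem=3, I/O yield, promote→Q0. Q0=[P1] Q1=[P2,P3,P4] Q2=[]
t=18-20: P1@Q0 runs 2, rem=1, I/O yield, promote→Q0. Q0=[P1] Q1=[P2,P3,P4] Q2=[]
t=20-21: P1@Q0 runs 1, rem=0, completes. Q0=[] Q1=[P2,P3,P4] Q2=[]
t=21-26: P2@Q1 runs 5, rem=0, completes. Q0=[] Q1=[P3,P4] Q2=[]
t=26-32: P3@Q1 runs 6, rem=2, quantum used, demote→Q2. Q0=[] Q1=[P4] Q2=[P3]
t=32-38: P4@Q1 runs 6, rem=7, quantum used, demote→Q2. Q0=[] Q1=[] Q2=[P3,P4]
t=38-40: P3@Q2 runs 2, rem=0, completes. Q0=[] Q1=[] Q2=[P4]
t=40-47: P4@Q2 runs 7, rem=0, completes. Q0=[] Q1=[] Q2=[]

Answer: P1(0-2) P2(2-4) P3(4-6) P4(6-8) P1(8-10) P1(10-12) P1(12-14) P1(14-16) P1(16-18) P1(18-20) P1(20-21) P2(21-26) P3(26-32) P4(32-38) P3(38-40) P4(40-47)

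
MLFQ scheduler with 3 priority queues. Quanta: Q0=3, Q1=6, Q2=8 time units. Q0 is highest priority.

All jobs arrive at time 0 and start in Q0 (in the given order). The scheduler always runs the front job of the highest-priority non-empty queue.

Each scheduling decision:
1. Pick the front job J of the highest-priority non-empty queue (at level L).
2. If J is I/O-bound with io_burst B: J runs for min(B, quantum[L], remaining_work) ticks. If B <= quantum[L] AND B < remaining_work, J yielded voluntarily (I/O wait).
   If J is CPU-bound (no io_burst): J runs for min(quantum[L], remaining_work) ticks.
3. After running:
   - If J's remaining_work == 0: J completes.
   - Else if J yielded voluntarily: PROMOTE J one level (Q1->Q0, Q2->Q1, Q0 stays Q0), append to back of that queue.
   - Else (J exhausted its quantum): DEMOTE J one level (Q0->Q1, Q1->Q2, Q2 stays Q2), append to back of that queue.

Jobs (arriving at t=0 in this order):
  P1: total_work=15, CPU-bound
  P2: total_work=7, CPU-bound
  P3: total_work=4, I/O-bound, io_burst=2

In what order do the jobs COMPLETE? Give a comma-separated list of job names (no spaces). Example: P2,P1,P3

Answer: P3,P2,P1

Derivation:
t=0-3: P1@Q0 runs 3, rem=12, quantum used, demote→Q1. Q0=[P2,P3] Q1=[P1] Q2=[]
t=3-6: P2@Q0 runs 3, rem=4, quantum used, demote→Q1. Q0=[P3] Q1=[P1,P2] Q2=[]
t=6-8: P3@Q0 runs 2, rem=2, I/O yield, promote→Q0. Q0=[P3] Q1=[P1,P2] Q2=[]
t=8-10: P3@Q0 runs 2, rem=0, completes. Q0=[] Q1=[P1,P2] Q2=[]
t=10-16: P1@Q1 runs 6, rem=6, quantum used, demote→Q2. Q0=[] Q1=[P2] Q2=[P1]
t=16-20: P2@Q1 runs 4, rem=0, completes. Q0=[] Q1=[] Q2=[P1]
t=20-26: P1@Q2 runs 6, rem=0, completes. Q0=[] Q1=[] Q2=[]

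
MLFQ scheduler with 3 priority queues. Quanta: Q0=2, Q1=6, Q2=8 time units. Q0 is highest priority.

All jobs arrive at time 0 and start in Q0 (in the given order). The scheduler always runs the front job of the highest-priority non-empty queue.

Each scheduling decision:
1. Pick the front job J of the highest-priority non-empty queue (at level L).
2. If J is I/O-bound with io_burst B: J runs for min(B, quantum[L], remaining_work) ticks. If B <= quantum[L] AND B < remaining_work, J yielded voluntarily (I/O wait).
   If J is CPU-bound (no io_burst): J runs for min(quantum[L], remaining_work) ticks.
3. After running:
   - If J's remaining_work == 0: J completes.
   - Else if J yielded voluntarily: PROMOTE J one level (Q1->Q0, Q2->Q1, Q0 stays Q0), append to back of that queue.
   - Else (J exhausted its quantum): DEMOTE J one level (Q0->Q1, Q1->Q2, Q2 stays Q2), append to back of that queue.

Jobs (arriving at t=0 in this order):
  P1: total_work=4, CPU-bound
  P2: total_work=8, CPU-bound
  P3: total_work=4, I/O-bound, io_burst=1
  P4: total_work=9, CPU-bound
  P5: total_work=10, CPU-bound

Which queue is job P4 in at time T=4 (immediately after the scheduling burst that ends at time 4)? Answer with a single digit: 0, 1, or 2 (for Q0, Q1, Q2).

Answer: 0

Derivation:
t=0-2: P1@Q0 runs 2, rem=2, quantum used, demote→Q1. Q0=[P2,P3,P4,P5] Q1=[P1] Q2=[]
t=2-4: P2@Q0 runs 2, rem=6, quantum used, demote→Q1. Q0=[P3,P4,P5] Q1=[P1,P2] Q2=[]
t=4-5: P3@Q0 runs 1, rem=3, I/O yield, promote→Q0. Q0=[P4,P5,P3] Q1=[P1,P2] Q2=[]
t=5-7: P4@Q0 runs 2, rem=7, quantum used, demote→Q1. Q0=[P5,P3] Q1=[P1,P2,P4] Q2=[]
t=7-9: P5@Q0 runs 2, rem=8, quantum used, demote→Q1. Q0=[P3] Q1=[P1,P2,P4,P5] Q2=[]
t=9-10: P3@Q0 runs 1, rem=2, I/O yield, promote→Q0. Q0=[P3] Q1=[P1,P2,P4,P5] Q2=[]
t=10-11: P3@Q0 runs 1, rem=1, I/O yield, promote→Q0. Q0=[P3] Q1=[P1,P2,P4,P5] Q2=[]
t=11-12: P3@Q0 runs 1, rem=0, completes. Q0=[] Q1=[P1,P2,P4,P5] Q2=[]
t=12-14: P1@Q1 runs 2, rem=0, completes. Q0=[] Q1=[P2,P4,P5] Q2=[]
t=14-20: P2@Q1 runs 6, rem=0, completes. Q0=[] Q1=[P4,P5] Q2=[]
t=20-26: P4@Q1 runs 6, rem=1, quantum used, demote→Q2. Q0=[] Q1=[P5] Q2=[P4]
t=26-32: P5@Q1 runs 6, rem=2, quantum used, demote→Q2. Q0=[] Q1=[] Q2=[P4,P5]
t=32-33: P4@Q2 runs 1, rem=0, completes. Q0=[] Q1=[] Q2=[P5]
t=33-35: P5@Q2 runs 2, rem=0, completes. Q0=[] Q1=[] Q2=[]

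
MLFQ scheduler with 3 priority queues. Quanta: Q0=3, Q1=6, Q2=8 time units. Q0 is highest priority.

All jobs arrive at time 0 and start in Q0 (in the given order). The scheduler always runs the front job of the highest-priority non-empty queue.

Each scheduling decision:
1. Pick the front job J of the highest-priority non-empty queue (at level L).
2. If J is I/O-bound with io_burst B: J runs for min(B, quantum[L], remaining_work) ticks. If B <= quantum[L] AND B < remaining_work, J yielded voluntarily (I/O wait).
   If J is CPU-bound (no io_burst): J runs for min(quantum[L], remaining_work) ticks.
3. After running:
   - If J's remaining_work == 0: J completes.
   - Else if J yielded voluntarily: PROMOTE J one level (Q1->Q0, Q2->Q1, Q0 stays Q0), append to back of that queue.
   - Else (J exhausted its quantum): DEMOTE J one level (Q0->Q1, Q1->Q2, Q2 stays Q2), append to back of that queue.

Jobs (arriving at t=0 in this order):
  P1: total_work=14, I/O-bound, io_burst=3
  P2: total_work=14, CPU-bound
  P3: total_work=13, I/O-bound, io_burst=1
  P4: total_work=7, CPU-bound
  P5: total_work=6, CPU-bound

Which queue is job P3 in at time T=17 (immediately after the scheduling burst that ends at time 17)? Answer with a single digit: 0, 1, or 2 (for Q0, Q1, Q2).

Answer: 0

Derivation:
t=0-3: P1@Q0 runs 3, rem=11, I/O yield, promote→Q0. Q0=[P2,P3,P4,P5,P1] Q1=[] Q2=[]
t=3-6: P2@Q0 runs 3, rem=11, quantum used, demote→Q1. Q0=[P3,P4,P5,P1] Q1=[P2] Q2=[]
t=6-7: P3@Q0 runs 1, rem=12, I/O yield, promote→Q0. Q0=[P4,P5,P1,P3] Q1=[P2] Q2=[]
t=7-10: P4@Q0 runs 3, rem=4, quantum used, demote→Q1. Q0=[P5,P1,P3] Q1=[P2,P4] Q2=[]
t=10-13: P5@Q0 runs 3, rem=3, quantum used, demote→Q1. Q0=[P1,P3] Q1=[P2,P4,P5] Q2=[]
t=13-16: P1@Q0 runs 3, rem=8, I/O yield, promote→Q0. Q0=[P3,P1] Q1=[P2,P4,P5] Q2=[]
t=16-17: P3@Q0 runs 1, rem=11, I/O yield, promote→Q0. Q0=[P1,P3] Q1=[P2,P4,P5] Q2=[]
t=17-20: P1@Q0 runs 3, rem=5, I/O yield, promote→Q0. Q0=[P3,P1] Q1=[P2,P4,P5] Q2=[]
t=20-21: P3@Q0 runs 1, rem=10, I/O yield, promote→Q0. Q0=[P1,P3] Q1=[P2,P4,P5] Q2=[]
t=21-24: P1@Q0 runs 3, rem=2, I/O yield, promote→Q0. Q0=[P3,P1] Q1=[P2,P4,P5] Q2=[]
t=24-25: P3@Q0 runs 1, rem=9, I/O yield, promote→Q0. Q0=[P1,P3] Q1=[P2,P4,P5] Q2=[]
t=25-27: P1@Q0 runs 2, rem=0, completes. Q0=[P3] Q1=[P2,P4,P5] Q2=[]
t=27-28: P3@Q0 runs 1, rem=8, I/O yield, promote→Q0. Q0=[P3] Q1=[P2,P4,P5] Q2=[]
t=28-29: P3@Q0 runs 1, rem=7, I/O yield, promote→Q0. Q0=[P3] Q1=[P2,P4,P5] Q2=[]
t=29-30: P3@Q0 runs 1, rem=6, I/O yield, promote→Q0. Q0=[P3] Q1=[P2,P4,P5] Q2=[]
t=30-31: P3@Q0 runs 1, rem=5, I/O yield, promote→Q0. Q0=[P3] Q1=[P2,P4,P5] Q2=[]
t=31-32: P3@Q0 runs 1, rem=4, I/O yield, promote→Q0. Q0=[P3] Q1=[P2,P4,P5] Q2=[]
t=32-33: P3@Q0 runs 1, rem=3, I/O yield, promote→Q0. Q0=[P3] Q1=[P2,P4,P5] Q2=[]
t=33-34: P3@Q0 runs 1, rem=2, I/O yield, promote→Q0. Q0=[P3] Q1=[P2,P4,P5] Q2=[]
t=34-35: P3@Q0 runs 1, rem=1, I/O yield, promote→Q0. Q0=[P3] Q1=[P2,P4,P5] Q2=[]
t=35-36: P3@Q0 runs 1, rem=0, completes. Q0=[] Q1=[P2,P4,P5] Q2=[]
t=36-42: P2@Q1 runs 6, rem=5, quantum used, demote→Q2. Q0=[] Q1=[P4,P5] Q2=[P2]
t=42-46: P4@Q1 runs 4, rem=0, completes. Q0=[] Q1=[P5] Q2=[P2]
t=46-49: P5@Q1 runs 3, rem=0, completes. Q0=[] Q1=[] Q2=[P2]
t=49-54: P2@Q2 runs 5, rem=0, completes. Q0=[] Q1=[] Q2=[]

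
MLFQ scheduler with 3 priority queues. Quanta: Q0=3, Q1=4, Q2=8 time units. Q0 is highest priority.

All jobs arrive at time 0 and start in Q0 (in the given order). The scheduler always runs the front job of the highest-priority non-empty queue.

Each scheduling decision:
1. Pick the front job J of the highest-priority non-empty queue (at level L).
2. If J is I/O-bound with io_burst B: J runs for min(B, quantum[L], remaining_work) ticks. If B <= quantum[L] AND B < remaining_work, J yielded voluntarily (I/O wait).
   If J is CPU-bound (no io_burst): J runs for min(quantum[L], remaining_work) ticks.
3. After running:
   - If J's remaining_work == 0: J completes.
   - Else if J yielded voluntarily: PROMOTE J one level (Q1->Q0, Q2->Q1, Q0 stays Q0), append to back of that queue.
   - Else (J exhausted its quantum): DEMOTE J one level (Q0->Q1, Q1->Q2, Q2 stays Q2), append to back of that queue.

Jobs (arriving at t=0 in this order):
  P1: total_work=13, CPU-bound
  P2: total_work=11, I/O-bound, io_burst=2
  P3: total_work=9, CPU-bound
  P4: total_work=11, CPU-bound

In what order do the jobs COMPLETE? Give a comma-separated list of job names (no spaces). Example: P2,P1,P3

Answer: P2,P1,P3,P4

Derivation:
t=0-3: P1@Q0 runs 3, rem=10, quantum used, demote→Q1. Q0=[P2,P3,P4] Q1=[P1] Q2=[]
t=3-5: P2@Q0 runs 2, rem=9, I/O yield, promote→Q0. Q0=[P3,P4,P2] Q1=[P1] Q2=[]
t=5-8: P3@Q0 runs 3, rem=6, quantum used, demote→Q1. Q0=[P4,P2] Q1=[P1,P3] Q2=[]
t=8-11: P4@Q0 runs 3, rem=8, quantum used, demote→Q1. Q0=[P2] Q1=[P1,P3,P4] Q2=[]
t=11-13: P2@Q0 runs 2, rem=7, I/O yield, promote→Q0. Q0=[P2] Q1=[P1,P3,P4] Q2=[]
t=13-15: P2@Q0 runs 2, rem=5, I/O yield, promote→Q0. Q0=[P2] Q1=[P1,P3,P4] Q2=[]
t=15-17: P2@Q0 runs 2, rem=3, I/O yield, promote→Q0. Q0=[P2] Q1=[P1,P3,P4] Q2=[]
t=17-19: P2@Q0 runs 2, rem=1, I/O yield, promote→Q0. Q0=[P2] Q1=[P1,P3,P4] Q2=[]
t=19-20: P2@Q0 runs 1, rem=0, completes. Q0=[] Q1=[P1,P3,P4] Q2=[]
t=20-24: P1@Q1 runs 4, rem=6, quantum used, demote→Q2. Q0=[] Q1=[P3,P4] Q2=[P1]
t=24-28: P3@Q1 runs 4, rem=2, quantum used, demote→Q2. Q0=[] Q1=[P4] Q2=[P1,P3]
t=28-32: P4@Q1 runs 4, rem=4, quantum used, demote→Q2. Q0=[] Q1=[] Q2=[P1,P3,P4]
t=32-38: P1@Q2 runs 6, rem=0, completes. Q0=[] Q1=[] Q2=[P3,P4]
t=38-40: P3@Q2 runs 2, rem=0, completes. Q0=[] Q1=[] Q2=[P4]
t=40-44: P4@Q2 runs 4, rem=0, completes. Q0=[] Q1=[] Q2=[]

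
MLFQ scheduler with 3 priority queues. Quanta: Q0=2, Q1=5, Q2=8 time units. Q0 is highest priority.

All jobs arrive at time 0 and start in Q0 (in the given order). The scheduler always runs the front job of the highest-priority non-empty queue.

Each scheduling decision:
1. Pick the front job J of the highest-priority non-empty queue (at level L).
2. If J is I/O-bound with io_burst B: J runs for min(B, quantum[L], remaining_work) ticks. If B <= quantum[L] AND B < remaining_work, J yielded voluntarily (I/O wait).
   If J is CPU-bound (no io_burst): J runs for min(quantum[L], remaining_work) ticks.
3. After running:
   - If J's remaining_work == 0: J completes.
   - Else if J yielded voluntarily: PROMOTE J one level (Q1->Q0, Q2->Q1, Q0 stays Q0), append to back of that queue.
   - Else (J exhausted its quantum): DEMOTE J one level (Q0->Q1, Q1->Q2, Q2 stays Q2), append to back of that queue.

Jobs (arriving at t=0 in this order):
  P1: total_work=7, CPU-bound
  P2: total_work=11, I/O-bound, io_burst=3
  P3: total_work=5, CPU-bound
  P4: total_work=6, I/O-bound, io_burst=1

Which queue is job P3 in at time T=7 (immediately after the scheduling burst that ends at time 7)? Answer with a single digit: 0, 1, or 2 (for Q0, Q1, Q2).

Answer: 1

Derivation:
t=0-2: P1@Q0 runs 2, rem=5, quantum used, demote→Q1. Q0=[P2,P3,P4] Q1=[P1] Q2=[]
t=2-4: P2@Q0 runs 2, rem=9, quantum used, demote→Q1. Q0=[P3,P4] Q1=[P1,P2] Q2=[]
t=4-6: P3@Q0 runs 2, rem=3, quantum used, demote→Q1. Q0=[P4] Q1=[P1,P2,P3] Q2=[]
t=6-7: P4@Q0 runs 1, rem=5, I/O yield, promote→Q0. Q0=[P4] Q1=[P1,P2,P3] Q2=[]
t=7-8: P4@Q0 runs 1, rem=4, I/O yield, promote→Q0. Q0=[P4] Q1=[P1,P2,P3] Q2=[]
t=8-9: P4@Q0 runs 1, rem=3, I/O yield, promote→Q0. Q0=[P4] Q1=[P1,P2,P3] Q2=[]
t=9-10: P4@Q0 runs 1, rem=2, I/O yield, promote→Q0. Q0=[P4] Q1=[P1,P2,P3] Q2=[]
t=10-11: P4@Q0 runs 1, rem=1, I/O yield, promote→Q0. Q0=[P4] Q1=[P1,P2,P3] Q2=[]
t=11-12: P4@Q0 runs 1, rem=0, completes. Q0=[] Q1=[P1,P2,P3] Q2=[]
t=12-17: P1@Q1 runs 5, rem=0, completes. Q0=[] Q1=[P2,P3] Q2=[]
t=17-20: P2@Q1 runs 3, rem=6, I/O yield, promote→Q0. Q0=[P2] Q1=[P3] Q2=[]
t=20-22: P2@Q0 runs 2, rem=4, quantum used, demote→Q1. Q0=[] Q1=[P3,P2] Q2=[]
t=22-25: P3@Q1 runs 3, rem=0, completes. Q0=[] Q1=[P2] Q2=[]
t=25-28: P2@Q1 runs 3, rem=1, I/O yield, promote→Q0. Q0=[P2] Q1=[] Q2=[]
t=28-29: P2@Q0 runs 1, rem=0, completes. Q0=[] Q1=[] Q2=[]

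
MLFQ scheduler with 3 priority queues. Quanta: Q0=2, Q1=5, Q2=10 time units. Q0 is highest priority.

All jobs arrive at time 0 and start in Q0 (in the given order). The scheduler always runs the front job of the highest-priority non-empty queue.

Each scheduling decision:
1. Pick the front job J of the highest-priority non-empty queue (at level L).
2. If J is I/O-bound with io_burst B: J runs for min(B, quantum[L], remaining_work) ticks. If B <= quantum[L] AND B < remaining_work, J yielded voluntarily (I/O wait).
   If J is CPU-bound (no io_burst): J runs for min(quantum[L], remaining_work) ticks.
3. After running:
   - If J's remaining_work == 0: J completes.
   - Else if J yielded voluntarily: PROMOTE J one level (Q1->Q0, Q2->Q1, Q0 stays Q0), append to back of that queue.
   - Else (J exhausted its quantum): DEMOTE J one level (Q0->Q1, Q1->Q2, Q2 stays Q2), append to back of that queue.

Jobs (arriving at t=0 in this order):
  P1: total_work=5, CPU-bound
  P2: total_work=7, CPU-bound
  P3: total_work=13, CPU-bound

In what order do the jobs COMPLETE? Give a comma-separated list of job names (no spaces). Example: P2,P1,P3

t=0-2: P1@Q0 runs 2, rem=3, quantum used, demote→Q1. Q0=[P2,P3] Q1=[P1] Q2=[]
t=2-4: P2@Q0 runs 2, rem=5, quantum used, demote→Q1. Q0=[P3] Q1=[P1,P2] Q2=[]
t=4-6: P3@Q0 runs 2, rem=11, quantum used, demote→Q1. Q0=[] Q1=[P1,P2,P3] Q2=[]
t=6-9: P1@Q1 runs 3, rem=0, completes. Q0=[] Q1=[P2,P3] Q2=[]
t=9-14: P2@Q1 runs 5, rem=0, completes. Q0=[] Q1=[P3] Q2=[]
t=14-19: P3@Q1 runs 5, rem=6, quantum used, demote→Q2. Q0=[] Q1=[] Q2=[P3]
t=19-25: P3@Q2 runs 6, rem=0, completes. Q0=[] Q1=[] Q2=[]

Answer: P1,P2,P3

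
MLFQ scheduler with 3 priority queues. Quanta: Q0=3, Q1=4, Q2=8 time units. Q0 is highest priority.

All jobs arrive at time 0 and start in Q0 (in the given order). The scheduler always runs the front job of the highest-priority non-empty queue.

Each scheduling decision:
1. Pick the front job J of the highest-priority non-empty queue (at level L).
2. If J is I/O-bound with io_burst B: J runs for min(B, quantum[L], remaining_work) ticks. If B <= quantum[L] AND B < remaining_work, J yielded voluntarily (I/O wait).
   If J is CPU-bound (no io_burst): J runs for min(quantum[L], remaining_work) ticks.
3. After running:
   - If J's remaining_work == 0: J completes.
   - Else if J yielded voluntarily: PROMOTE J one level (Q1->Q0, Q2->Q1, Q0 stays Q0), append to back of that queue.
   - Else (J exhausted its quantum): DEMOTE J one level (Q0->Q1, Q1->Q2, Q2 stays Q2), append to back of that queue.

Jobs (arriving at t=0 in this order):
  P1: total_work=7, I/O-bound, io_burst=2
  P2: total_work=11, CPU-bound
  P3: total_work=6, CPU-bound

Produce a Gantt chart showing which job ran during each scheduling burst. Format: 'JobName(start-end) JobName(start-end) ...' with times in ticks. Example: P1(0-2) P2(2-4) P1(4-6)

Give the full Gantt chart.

Answer: P1(0-2) P2(2-5) P3(5-8) P1(8-10) P1(10-12) P1(12-13) P2(13-17) P3(17-20) P2(20-24)

Derivation:
t=0-2: P1@Q0 runs 2, rem=5, I/O yield, promote→Q0. Q0=[P2,P3,P1] Q1=[] Q2=[]
t=2-5: P2@Q0 runs 3, rem=8, quantum used, demote→Q1. Q0=[P3,P1] Q1=[P2] Q2=[]
t=5-8: P3@Q0 runs 3, rem=3, quantum used, demote→Q1. Q0=[P1] Q1=[P2,P3] Q2=[]
t=8-10: P1@Q0 runs 2, rem=3, I/O yield, promote→Q0. Q0=[P1] Q1=[P2,P3] Q2=[]
t=10-12: P1@Q0 runs 2, rem=1, I/O yield, promote→Q0. Q0=[P1] Q1=[P2,P3] Q2=[]
t=12-13: P1@Q0 runs 1, rem=0, completes. Q0=[] Q1=[P2,P3] Q2=[]
t=13-17: P2@Q1 runs 4, rem=4, quantum used, demote→Q2. Q0=[] Q1=[P3] Q2=[P2]
t=17-20: P3@Q1 runs 3, rem=0, completes. Q0=[] Q1=[] Q2=[P2]
t=20-24: P2@Q2 runs 4, rem=0, completes. Q0=[] Q1=[] Q2=[]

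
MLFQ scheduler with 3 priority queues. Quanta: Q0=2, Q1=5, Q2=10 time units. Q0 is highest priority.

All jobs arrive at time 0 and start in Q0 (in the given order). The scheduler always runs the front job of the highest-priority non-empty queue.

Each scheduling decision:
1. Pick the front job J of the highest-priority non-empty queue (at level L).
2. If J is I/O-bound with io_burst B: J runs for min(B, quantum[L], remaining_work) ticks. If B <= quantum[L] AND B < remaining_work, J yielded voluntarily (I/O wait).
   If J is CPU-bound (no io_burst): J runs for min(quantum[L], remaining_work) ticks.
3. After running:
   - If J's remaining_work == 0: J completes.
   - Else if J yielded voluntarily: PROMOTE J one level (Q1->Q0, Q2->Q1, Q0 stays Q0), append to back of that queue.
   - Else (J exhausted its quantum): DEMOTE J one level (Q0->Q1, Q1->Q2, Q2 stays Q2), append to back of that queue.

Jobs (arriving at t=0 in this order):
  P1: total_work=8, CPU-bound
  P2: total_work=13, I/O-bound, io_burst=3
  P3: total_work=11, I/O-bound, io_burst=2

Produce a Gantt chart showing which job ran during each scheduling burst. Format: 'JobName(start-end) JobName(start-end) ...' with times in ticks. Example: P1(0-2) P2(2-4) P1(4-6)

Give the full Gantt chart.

t=0-2: P1@Q0 runs 2, rem=6, quantum used, demote→Q1. Q0=[P2,P3] Q1=[P1] Q2=[]
t=2-4: P2@Q0 runs 2, rem=11, quantum used, demote→Q1. Q0=[P3] Q1=[P1,P2] Q2=[]
t=4-6: P3@Q0 runs 2, rem=9, I/O yield, promote→Q0. Q0=[P3] Q1=[P1,P2] Q2=[]
t=6-8: P3@Q0 runs 2, rem=7, I/O yield, promote→Q0. Q0=[P3] Q1=[P1,P2] Q2=[]
t=8-10: P3@Q0 runs 2, rem=5, I/O yield, promote→Q0. Q0=[P3] Q1=[P1,P2] Q2=[]
t=10-12: P3@Q0 runs 2, rem=3, I/O yield, promote→Q0. Q0=[P3] Q1=[P1,P2] Q2=[]
t=12-14: P3@Q0 runs 2, rem=1, I/O yield, promote→Q0. Q0=[P3] Q1=[P1,P2] Q2=[]
t=14-15: P3@Q0 runs 1, rem=0, completes. Q0=[] Q1=[P1,P2] Q2=[]
t=15-20: P1@Q1 runs 5, rem=1, quantum used, demote→Q2. Q0=[] Q1=[P2] Q2=[P1]
t=20-23: P2@Q1 runs 3, rem=8, I/O yield, promote→Q0. Q0=[P2] Q1=[] Q2=[P1]
t=23-25: P2@Q0 runs 2, rem=6, quantum used, demote→Q1. Q0=[] Q1=[P2] Q2=[P1]
t=25-28: P2@Q1 runs 3, rem=3, I/O yield, promote→Q0. Q0=[P2] Q1=[] Q2=[P1]
t=28-30: P2@Q0 runs 2, rem=1, quantum used, demote→Q1. Q0=[] Q1=[P2] Q2=[P1]
t=30-31: P2@Q1 runs 1, rem=0, completes. Q0=[] Q1=[] Q2=[P1]
t=31-32: P1@Q2 runs 1, rem=0, completes. Q0=[] Q1=[] Q2=[]

Answer: P1(0-2) P2(2-4) P3(4-6) P3(6-8) P3(8-10) P3(10-12) P3(12-14) P3(14-15) P1(15-20) P2(20-23) P2(23-25) P2(25-28) P2(28-30) P2(30-31) P1(31-32)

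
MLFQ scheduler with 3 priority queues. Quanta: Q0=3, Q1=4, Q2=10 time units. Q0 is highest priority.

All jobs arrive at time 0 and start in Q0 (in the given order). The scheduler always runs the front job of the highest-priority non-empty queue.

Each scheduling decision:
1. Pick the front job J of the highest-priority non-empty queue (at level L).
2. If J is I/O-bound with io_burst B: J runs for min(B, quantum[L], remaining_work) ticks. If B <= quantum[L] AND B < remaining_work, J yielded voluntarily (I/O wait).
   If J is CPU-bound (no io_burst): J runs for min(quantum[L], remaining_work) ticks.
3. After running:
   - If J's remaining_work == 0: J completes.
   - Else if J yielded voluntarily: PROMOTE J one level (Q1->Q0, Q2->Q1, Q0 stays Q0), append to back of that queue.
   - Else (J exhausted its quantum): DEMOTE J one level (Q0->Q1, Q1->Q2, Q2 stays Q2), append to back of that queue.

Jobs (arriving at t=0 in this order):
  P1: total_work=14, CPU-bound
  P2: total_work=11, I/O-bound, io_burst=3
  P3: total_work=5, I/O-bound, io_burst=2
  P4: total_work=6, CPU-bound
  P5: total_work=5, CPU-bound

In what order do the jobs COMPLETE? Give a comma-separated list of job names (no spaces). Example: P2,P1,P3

Answer: P3,P2,P4,P5,P1

Derivation:
t=0-3: P1@Q0 runs 3, rem=11, quantum used, demote→Q1. Q0=[P2,P3,P4,P5] Q1=[P1] Q2=[]
t=3-6: P2@Q0 runs 3, rem=8, I/O yield, promote→Q0. Q0=[P3,P4,P5,P2] Q1=[P1] Q2=[]
t=6-8: P3@Q0 runs 2, rem=3, I/O yield, promote→Q0. Q0=[P4,P5,P2,P3] Q1=[P1] Q2=[]
t=8-11: P4@Q0 runs 3, rem=3, quantum used, demote→Q1. Q0=[P5,P2,P3] Q1=[P1,P4] Q2=[]
t=11-14: P5@Q0 runs 3, rem=2, quantum used, demote→Q1. Q0=[P2,P3] Q1=[P1,P4,P5] Q2=[]
t=14-17: P2@Q0 runs 3, rem=5, I/O yield, promote→Q0. Q0=[P3,P2] Q1=[P1,P4,P5] Q2=[]
t=17-19: P3@Q0 runs 2, rem=1, I/O yield, promote→Q0. Q0=[P2,P3] Q1=[P1,P4,P5] Q2=[]
t=19-22: P2@Q0 runs 3, rem=2, I/O yield, promote→Q0. Q0=[P3,P2] Q1=[P1,P4,P5] Q2=[]
t=22-23: P3@Q0 runs 1, rem=0, completes. Q0=[P2] Q1=[P1,P4,P5] Q2=[]
t=23-25: P2@Q0 runs 2, rem=0, completes. Q0=[] Q1=[P1,P4,P5] Q2=[]
t=25-29: P1@Q1 runs 4, rem=7, quantum used, demote→Q2. Q0=[] Q1=[P4,P5] Q2=[P1]
t=29-32: P4@Q1 runs 3, rem=0, completes. Q0=[] Q1=[P5] Q2=[P1]
t=32-34: P5@Q1 runs 2, rem=0, completes. Q0=[] Q1=[] Q2=[P1]
t=34-41: P1@Q2 runs 7, rem=0, completes. Q0=[] Q1=[] Q2=[]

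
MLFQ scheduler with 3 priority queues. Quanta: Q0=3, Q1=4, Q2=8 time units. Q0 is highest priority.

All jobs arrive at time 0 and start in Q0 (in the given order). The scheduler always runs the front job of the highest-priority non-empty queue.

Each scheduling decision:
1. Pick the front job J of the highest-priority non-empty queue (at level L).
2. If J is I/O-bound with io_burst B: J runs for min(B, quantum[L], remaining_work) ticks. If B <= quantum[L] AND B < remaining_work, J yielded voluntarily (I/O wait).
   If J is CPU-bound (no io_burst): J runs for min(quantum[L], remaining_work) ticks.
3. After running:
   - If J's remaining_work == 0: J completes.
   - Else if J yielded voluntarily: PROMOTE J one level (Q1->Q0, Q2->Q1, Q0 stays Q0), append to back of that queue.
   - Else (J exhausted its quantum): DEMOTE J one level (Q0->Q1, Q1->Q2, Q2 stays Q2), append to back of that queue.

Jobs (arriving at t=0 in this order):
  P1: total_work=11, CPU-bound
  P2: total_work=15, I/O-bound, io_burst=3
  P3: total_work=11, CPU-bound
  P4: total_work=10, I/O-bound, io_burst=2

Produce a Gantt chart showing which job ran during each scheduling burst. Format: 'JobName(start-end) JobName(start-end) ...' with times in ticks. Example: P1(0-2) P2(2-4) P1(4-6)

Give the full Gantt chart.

t=0-3: P1@Q0 runs 3, rem=8, quantum used, demote→Q1. Q0=[P2,P3,P4] Q1=[P1] Q2=[]
t=3-6: P2@Q0 runs 3, rem=12, I/O yield, promote→Q0. Q0=[P3,P4,P2] Q1=[P1] Q2=[]
t=6-9: P3@Q0 runs 3, rem=8, quantum used, demote→Q1. Q0=[P4,P2] Q1=[P1,P3] Q2=[]
t=9-11: P4@Q0 runs 2, rem=8, I/O yield, promote→Q0. Q0=[P2,P4] Q1=[P1,P3] Q2=[]
t=11-14: P2@Q0 runs 3, rem=9, I/O yield, promote→Q0. Q0=[P4,P2] Q1=[P1,P3] Q2=[]
t=14-16: P4@Q0 runs 2, rem=6, I/O yield, promote→Q0. Q0=[P2,P4] Q1=[P1,P3] Q2=[]
t=16-19: P2@Q0 runs 3, rem=6, I/O yield, promote→Q0. Q0=[P4,P2] Q1=[P1,P3] Q2=[]
t=19-21: P4@Q0 runs 2, rem=4, I/O yield, promote→Q0. Q0=[P2,P4] Q1=[P1,P3] Q2=[]
t=21-24: P2@Q0 runs 3, rem=3, I/O yield, promote→Q0. Q0=[P4,P2] Q1=[P1,P3] Q2=[]
t=24-26: P4@Q0 runs 2, rem=2, I/O yield, promote→Q0. Q0=[P2,P4] Q1=[P1,P3] Q2=[]
t=26-29: P2@Q0 runs 3, rem=0, completes. Q0=[P4] Q1=[P1,P3] Q2=[]
t=29-31: P4@Q0 runs 2, rem=0, completes. Q0=[] Q1=[P1,P3] Q2=[]
t=31-35: P1@Q1 runs 4, rem=4, quantum used, demote→Q2. Q0=[] Q1=[P3] Q2=[P1]
t=35-39: P3@Q1 runs 4, rem=4, quantum used, demote→Q2. Q0=[] Q1=[] Q2=[P1,P3]
t=39-43: P1@Q2 runs 4, rem=0, completes. Q0=[] Q1=[] Q2=[P3]
t=43-47: P3@Q2 runs 4, rem=0, completes. Q0=[] Q1=[] Q2=[]

Answer: P1(0-3) P2(3-6) P3(6-9) P4(9-11) P2(11-14) P4(14-16) P2(16-19) P4(19-21) P2(21-24) P4(24-26) P2(26-29) P4(29-31) P1(31-35) P3(35-39) P1(39-43) P3(43-47)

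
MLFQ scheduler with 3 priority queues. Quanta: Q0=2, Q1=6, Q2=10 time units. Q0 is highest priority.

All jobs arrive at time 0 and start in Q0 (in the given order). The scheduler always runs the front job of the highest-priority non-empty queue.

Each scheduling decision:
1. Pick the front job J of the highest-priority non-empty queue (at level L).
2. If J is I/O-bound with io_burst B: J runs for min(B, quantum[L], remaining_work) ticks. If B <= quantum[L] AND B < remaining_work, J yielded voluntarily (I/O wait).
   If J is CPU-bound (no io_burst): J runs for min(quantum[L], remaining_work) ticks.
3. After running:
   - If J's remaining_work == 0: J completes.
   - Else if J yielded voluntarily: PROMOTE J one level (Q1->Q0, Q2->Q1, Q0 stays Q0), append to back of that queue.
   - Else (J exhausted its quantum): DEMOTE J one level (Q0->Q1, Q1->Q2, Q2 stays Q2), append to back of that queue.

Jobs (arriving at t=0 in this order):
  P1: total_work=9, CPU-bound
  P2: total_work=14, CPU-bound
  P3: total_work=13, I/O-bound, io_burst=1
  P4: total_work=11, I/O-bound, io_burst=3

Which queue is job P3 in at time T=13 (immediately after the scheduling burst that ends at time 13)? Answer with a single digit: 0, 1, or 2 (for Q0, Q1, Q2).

t=0-2: P1@Q0 runs 2, rem=7, quantum used, demote→Q1. Q0=[P2,P3,P4] Q1=[P1] Q2=[]
t=2-4: P2@Q0 runs 2, rem=12, quantum used, demote→Q1. Q0=[P3,P4] Q1=[P1,P2] Q2=[]
t=4-5: P3@Q0 runs 1, rem=12, I/O yield, promote→Q0. Q0=[P4,P3] Q1=[P1,P2] Q2=[]
t=5-7: P4@Q0 runs 2, rem=9, quantum used, demote→Q1. Q0=[P3] Q1=[P1,P2,P4] Q2=[]
t=7-8: P3@Q0 runs 1, rem=11, I/O yield, promote→Q0. Q0=[P3] Q1=[P1,P2,P4] Q2=[]
t=8-9: P3@Q0 runs 1, rem=10, I/O yield, promote→Q0. Q0=[P3] Q1=[P1,P2,P4] Q2=[]
t=9-10: P3@Q0 runs 1, rem=9, I/O yield, promote→Q0. Q0=[P3] Q1=[P1,P2,P4] Q2=[]
t=10-11: P3@Q0 runs 1, rem=8, I/O yield, promote→Q0. Q0=[P3] Q1=[P1,P2,P4] Q2=[]
t=11-12: P3@Q0 runs 1, rem=7, I/O yield, promote→Q0. Q0=[P3] Q1=[P1,P2,P4] Q2=[]
t=12-13: P3@Q0 runs 1, rem=6, I/O yield, promote→Q0. Q0=[P3] Q1=[P1,P2,P4] Q2=[]
t=13-14: P3@Q0 runs 1, rem=5, I/O yield, promote→Q0. Q0=[P3] Q1=[P1,P2,P4] Q2=[]
t=14-15: P3@Q0 runs 1, rem=4, I/O yield, promote→Q0. Q0=[P3] Q1=[P1,P2,P4] Q2=[]
t=15-16: P3@Q0 runs 1, rem=3, I/O yield, promote→Q0. Q0=[P3] Q1=[P1,P2,P4] Q2=[]
t=16-17: P3@Q0 runs 1, rem=2, I/O yield, promote→Q0. Q0=[P3] Q1=[P1,P2,P4] Q2=[]
t=17-18: P3@Q0 runs 1, rem=1, I/O yield, promote→Q0. Q0=[P3] Q1=[P1,P2,P4] Q2=[]
t=18-19: P3@Q0 runs 1, rem=0, completes. Q0=[] Q1=[P1,P2,P4] Q2=[]
t=19-25: P1@Q1 runs 6, rem=1, quantum used, demote→Q2. Q0=[] Q1=[P2,P4] Q2=[P1]
t=25-31: P2@Q1 runs 6, rem=6, quantum used, demote→Q2. Q0=[] Q1=[P4] Q2=[P1,P2]
t=31-34: P4@Q1 runs 3, rem=6, I/O yield, promote→Q0. Q0=[P4] Q1=[] Q2=[P1,P2]
t=34-36: P4@Q0 runs 2, rem=4, quantum used, demote→Q1. Q0=[] Q1=[P4] Q2=[P1,P2]
t=36-39: P4@Q1 runs 3, rem=1, I/O yield, promote→Q0. Q0=[P4] Q1=[] Q2=[P1,P2]
t=39-40: P4@Q0 runs 1, rem=0, completes. Q0=[] Q1=[] Q2=[P1,P2]
t=40-41: P1@Q2 runs 1, rem=0, completes. Q0=[] Q1=[] Q2=[P2]
t=41-47: P2@Q2 runs 6, rem=0, completes. Q0=[] Q1=[] Q2=[]

Answer: 0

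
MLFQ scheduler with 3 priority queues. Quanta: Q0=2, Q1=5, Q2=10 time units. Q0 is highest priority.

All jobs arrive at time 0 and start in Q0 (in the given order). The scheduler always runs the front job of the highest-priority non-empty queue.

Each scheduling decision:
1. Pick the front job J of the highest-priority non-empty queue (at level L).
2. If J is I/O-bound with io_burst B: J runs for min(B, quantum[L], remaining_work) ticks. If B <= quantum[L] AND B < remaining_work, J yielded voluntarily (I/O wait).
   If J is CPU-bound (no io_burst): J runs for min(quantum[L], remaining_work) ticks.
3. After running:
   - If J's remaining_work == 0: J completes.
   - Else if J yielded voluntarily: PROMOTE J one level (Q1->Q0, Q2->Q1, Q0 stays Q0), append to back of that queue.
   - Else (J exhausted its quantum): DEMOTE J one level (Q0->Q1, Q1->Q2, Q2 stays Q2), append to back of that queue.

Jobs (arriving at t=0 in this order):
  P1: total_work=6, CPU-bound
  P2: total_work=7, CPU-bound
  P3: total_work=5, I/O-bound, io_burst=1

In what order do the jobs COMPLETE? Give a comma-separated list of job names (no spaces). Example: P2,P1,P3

Answer: P3,P1,P2

Derivation:
t=0-2: P1@Q0 runs 2, rem=4, quantum used, demote→Q1. Q0=[P2,P3] Q1=[P1] Q2=[]
t=2-4: P2@Q0 runs 2, rem=5, quantum used, demote→Q1. Q0=[P3] Q1=[P1,P2] Q2=[]
t=4-5: P3@Q0 runs 1, rem=4, I/O yield, promote→Q0. Q0=[P3] Q1=[P1,P2] Q2=[]
t=5-6: P3@Q0 runs 1, rem=3, I/O yield, promote→Q0. Q0=[P3] Q1=[P1,P2] Q2=[]
t=6-7: P3@Q0 runs 1, rem=2, I/O yield, promote→Q0. Q0=[P3] Q1=[P1,P2] Q2=[]
t=7-8: P3@Q0 runs 1, rem=1, I/O yield, promote→Q0. Q0=[P3] Q1=[P1,P2] Q2=[]
t=8-9: P3@Q0 runs 1, rem=0, completes. Q0=[] Q1=[P1,P2] Q2=[]
t=9-13: P1@Q1 runs 4, rem=0, completes. Q0=[] Q1=[P2] Q2=[]
t=13-18: P2@Q1 runs 5, rem=0, completes. Q0=[] Q1=[] Q2=[]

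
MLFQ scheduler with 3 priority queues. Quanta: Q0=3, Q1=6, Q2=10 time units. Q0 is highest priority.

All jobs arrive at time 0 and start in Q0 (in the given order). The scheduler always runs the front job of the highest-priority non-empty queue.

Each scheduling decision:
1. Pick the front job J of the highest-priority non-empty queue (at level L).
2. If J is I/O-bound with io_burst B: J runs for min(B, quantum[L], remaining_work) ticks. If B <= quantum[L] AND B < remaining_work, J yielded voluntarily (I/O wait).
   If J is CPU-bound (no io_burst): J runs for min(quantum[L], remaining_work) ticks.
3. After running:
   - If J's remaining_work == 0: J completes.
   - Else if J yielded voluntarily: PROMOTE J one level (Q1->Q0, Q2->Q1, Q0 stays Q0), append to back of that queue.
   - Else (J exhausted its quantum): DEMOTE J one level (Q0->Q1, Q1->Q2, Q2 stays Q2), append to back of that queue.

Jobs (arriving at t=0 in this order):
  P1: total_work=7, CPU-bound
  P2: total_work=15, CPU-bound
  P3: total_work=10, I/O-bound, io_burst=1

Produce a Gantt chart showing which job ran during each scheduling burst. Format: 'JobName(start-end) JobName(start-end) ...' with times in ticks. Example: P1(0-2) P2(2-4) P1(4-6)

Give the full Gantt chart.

Answer: P1(0-3) P2(3-6) P3(6-7) P3(7-8) P3(8-9) P3(9-10) P3(10-11) P3(11-12) P3(12-13) P3(13-14) P3(14-15) P3(15-16) P1(16-20) P2(20-26) P2(26-32)

Derivation:
t=0-3: P1@Q0 runs 3, rem=4, quantum used, demote→Q1. Q0=[P2,P3] Q1=[P1] Q2=[]
t=3-6: P2@Q0 runs 3, rem=12, quantum used, demote→Q1. Q0=[P3] Q1=[P1,P2] Q2=[]
t=6-7: P3@Q0 runs 1, rem=9, I/O yield, promote→Q0. Q0=[P3] Q1=[P1,P2] Q2=[]
t=7-8: P3@Q0 runs 1, rem=8, I/O yield, promote→Q0. Q0=[P3] Q1=[P1,P2] Q2=[]
t=8-9: P3@Q0 runs 1, rem=7, I/O yield, promote→Q0. Q0=[P3] Q1=[P1,P2] Q2=[]
t=9-10: P3@Q0 runs 1, rem=6, I/O yield, promote→Q0. Q0=[P3] Q1=[P1,P2] Q2=[]
t=10-11: P3@Q0 runs 1, rem=5, I/O yield, promote→Q0. Q0=[P3] Q1=[P1,P2] Q2=[]
t=11-12: P3@Q0 runs 1, rem=4, I/O yield, promote→Q0. Q0=[P3] Q1=[P1,P2] Q2=[]
t=12-13: P3@Q0 runs 1, rem=3, I/O yield, promote→Q0. Q0=[P3] Q1=[P1,P2] Q2=[]
t=13-14: P3@Q0 runs 1, rem=2, I/O yield, promote→Q0. Q0=[P3] Q1=[P1,P2] Q2=[]
t=14-15: P3@Q0 runs 1, rem=1, I/O yield, promote→Q0. Q0=[P3] Q1=[P1,P2] Q2=[]
t=15-16: P3@Q0 runs 1, rem=0, completes. Q0=[] Q1=[P1,P2] Q2=[]
t=16-20: P1@Q1 runs 4, rem=0, completes. Q0=[] Q1=[P2] Q2=[]
t=20-26: P2@Q1 runs 6, rem=6, quantum used, demote→Q2. Q0=[] Q1=[] Q2=[P2]
t=26-32: P2@Q2 runs 6, rem=0, completes. Q0=[] Q1=[] Q2=[]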